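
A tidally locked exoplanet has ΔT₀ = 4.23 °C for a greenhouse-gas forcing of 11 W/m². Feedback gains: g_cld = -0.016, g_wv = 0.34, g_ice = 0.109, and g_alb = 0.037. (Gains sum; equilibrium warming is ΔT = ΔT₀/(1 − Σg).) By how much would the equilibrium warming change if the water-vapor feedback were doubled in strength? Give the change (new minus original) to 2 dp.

Original: g = 0.47, ΔT = 4.23/(1−0.47) = 7.9811 °C.
With doubled water-vapor: g' = 0.81, ΔT' = 4.23/(1−0.81) = 22.2632 °C.
Change = 22.2632 − 7.9811 = 14.28 °C.

14.28 °C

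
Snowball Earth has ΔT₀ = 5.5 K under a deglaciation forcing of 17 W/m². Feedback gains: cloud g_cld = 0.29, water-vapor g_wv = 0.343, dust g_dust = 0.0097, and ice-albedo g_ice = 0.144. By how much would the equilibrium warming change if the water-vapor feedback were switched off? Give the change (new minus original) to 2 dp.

-15.90 K

Original: g = 0.7867, ΔT = 5.5/(1−0.7867) = 25.7853 K.
Without water-vapor: g' = 0.4437, ΔT' = 5.5/(1−0.4437) = 9.8868 K.
Change = 9.8868 − 25.7853 = -15.90 K.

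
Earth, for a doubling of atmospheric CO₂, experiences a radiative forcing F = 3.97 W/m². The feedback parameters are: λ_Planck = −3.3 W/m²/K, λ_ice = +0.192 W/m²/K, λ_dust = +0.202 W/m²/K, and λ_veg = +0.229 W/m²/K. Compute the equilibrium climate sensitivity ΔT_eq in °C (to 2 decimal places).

Net feedback parameter λ = (−3.3) + (+0.192) + (+0.202) + (+0.229) = -2.677 W/m²/K.
ΔT = −F/λ = −3.97/(-2.677) = 1.48 °C.

1.48 °C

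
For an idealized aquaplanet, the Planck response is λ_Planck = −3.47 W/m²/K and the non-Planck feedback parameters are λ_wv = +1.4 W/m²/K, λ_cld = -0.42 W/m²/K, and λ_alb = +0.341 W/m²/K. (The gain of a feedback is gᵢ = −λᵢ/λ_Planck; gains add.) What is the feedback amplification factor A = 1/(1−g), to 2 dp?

1.61

Convert to gains: g_wv = 1.4/3.47 = 0.4035; g_cld = -0.42/3.47 = -0.121; g_alb = 0.341/3.47 = 0.09827.
Total gain g = 0.38077.
A = 1/(1 − 0.38077) = 1.61.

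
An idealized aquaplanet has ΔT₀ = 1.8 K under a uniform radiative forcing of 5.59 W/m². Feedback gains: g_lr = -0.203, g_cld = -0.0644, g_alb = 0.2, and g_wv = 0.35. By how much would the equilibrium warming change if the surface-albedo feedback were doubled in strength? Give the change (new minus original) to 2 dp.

Original: g = 0.2826, ΔT = 1.8/(1−0.2826) = 2.5091 K.
With doubled surface-albedo: g' = 0.4826, ΔT' = 1.8/(1−0.4826) = 3.4789 K.
Change = 3.4789 − 2.5091 = 0.97 K.

0.97 K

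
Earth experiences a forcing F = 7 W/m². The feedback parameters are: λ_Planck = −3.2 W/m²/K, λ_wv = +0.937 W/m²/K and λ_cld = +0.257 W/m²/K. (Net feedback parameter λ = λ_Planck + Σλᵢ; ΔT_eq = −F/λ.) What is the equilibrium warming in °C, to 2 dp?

Net feedback parameter λ = (−3.2) + (+0.937) + (+0.257) = -2.006 W/m²/K.
ΔT = −F/λ = −7/(-2.006) = 3.49 °C.

3.49 °C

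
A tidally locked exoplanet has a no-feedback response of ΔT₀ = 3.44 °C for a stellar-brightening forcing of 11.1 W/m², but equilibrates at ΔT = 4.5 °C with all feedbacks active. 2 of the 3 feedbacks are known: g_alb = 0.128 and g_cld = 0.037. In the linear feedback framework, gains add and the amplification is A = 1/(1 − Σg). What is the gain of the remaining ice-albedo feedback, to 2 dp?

Amplification A = ΔT/ΔT₀ = 4.5/3.44 = 1.308.
Total gain g = 1 − 1/A = 1 − 1/1.308 = 0.2355.
Known gains sum to 0.128 + 0.037 = 0.165.
g_ice = 0.2355 − 0.165 = 0.07.

0.07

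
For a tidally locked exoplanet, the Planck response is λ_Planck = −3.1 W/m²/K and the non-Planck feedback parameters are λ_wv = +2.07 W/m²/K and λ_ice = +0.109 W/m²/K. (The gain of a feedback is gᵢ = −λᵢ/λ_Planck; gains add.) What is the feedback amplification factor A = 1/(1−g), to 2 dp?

3.37

Convert to gains: g_wv = 2.07/3.1 = 0.6677; g_ice = 0.109/3.1 = 0.03516.
Total gain g = 0.70286.
A = 1/(1 − 0.70286) = 3.37.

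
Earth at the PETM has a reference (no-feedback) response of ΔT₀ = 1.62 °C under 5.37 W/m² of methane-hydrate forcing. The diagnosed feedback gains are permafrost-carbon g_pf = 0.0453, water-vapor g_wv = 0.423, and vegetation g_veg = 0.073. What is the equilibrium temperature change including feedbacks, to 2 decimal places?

3.53 °C

Total gain g = 0.0453 + 0.423 + 0.073 = 0.5413.
Amplification A = 1/(1 − 0.5413) = 2.18.
ΔT = 1.62 × 2.18 = 3.53 °C.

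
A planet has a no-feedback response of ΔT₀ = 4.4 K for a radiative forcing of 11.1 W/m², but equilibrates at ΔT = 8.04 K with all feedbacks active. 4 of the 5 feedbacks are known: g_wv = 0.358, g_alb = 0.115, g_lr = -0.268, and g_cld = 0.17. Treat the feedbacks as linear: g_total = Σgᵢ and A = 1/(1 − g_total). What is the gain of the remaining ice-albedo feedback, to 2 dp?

0.08

Amplification A = ΔT/ΔT₀ = 8.04/4.4 = 1.827.
Total gain g = 1 − 1/A = 1 − 1/1.827 = 0.4527.
Known gains sum to 0.358 + 0.115 − 0.268 + 0.17 = 0.375.
g_ice = 0.4527 − 0.375 = 0.08.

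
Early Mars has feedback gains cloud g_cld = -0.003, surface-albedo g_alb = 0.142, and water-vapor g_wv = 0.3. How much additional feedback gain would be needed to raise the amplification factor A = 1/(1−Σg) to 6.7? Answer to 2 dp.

0.41

Current total gain = 0.439.
Target gain for A = 6.7: g* = 1 − 1/6.7 = 0.8507.
Additional gain needed = 0.8507 − 0.439 = 0.41.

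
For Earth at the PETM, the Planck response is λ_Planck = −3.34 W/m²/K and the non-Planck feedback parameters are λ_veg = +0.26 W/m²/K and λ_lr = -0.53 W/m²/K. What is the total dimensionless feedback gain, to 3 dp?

-0.081

Convert to gains: g_veg = 0.26/3.34 = 0.07784; g_lr = -0.53/3.34 = -0.1587.
Total gain g = -0.08086.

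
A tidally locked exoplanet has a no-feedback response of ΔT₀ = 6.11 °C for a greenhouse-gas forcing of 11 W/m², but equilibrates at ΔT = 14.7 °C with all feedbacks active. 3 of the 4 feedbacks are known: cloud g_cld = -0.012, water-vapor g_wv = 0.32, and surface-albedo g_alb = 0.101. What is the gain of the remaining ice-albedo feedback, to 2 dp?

Amplification A = ΔT/ΔT₀ = 14.7/6.11 = 2.406.
Total gain g = 1 − 1/A = 1 − 1/2.406 = 0.5844.
Known gains sum to -0.012 + 0.32 + 0.101 = 0.409.
g_ice = 0.5844 − 0.409 = 0.18.

0.18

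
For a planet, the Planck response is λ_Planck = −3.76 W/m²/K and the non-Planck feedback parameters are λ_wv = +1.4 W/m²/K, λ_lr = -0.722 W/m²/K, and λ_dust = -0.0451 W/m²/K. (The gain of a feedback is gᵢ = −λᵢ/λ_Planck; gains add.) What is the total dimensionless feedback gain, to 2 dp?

0.17

Convert to gains: g_wv = 1.4/3.76 = 0.3723; g_lr = -0.722/3.76 = -0.192; g_dust = -0.0451/3.76 = -0.01199.
Total gain g = 0.16831.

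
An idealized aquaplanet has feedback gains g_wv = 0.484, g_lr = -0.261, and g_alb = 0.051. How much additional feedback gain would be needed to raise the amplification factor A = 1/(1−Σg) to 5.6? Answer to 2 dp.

Current total gain = 0.274.
Target gain for A = 5.6: g* = 1 − 1/5.6 = 0.8214.
Additional gain needed = 0.8214 − 0.274 = 0.55.

0.55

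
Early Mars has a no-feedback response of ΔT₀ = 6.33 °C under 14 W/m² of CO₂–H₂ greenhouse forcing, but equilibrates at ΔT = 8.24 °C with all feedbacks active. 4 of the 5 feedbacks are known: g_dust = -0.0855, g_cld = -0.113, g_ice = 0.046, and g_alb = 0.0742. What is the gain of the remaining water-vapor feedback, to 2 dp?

0.31

Amplification A = ΔT/ΔT₀ = 8.24/6.33 = 1.302.
Total gain g = 1 − 1/A = 1 − 1/1.302 = 0.232.
Known gains sum to -0.0855 − 0.113 + 0.046 + 0.0742 = -0.0783.
g_wv = 0.232 + 0.0783 = 0.31.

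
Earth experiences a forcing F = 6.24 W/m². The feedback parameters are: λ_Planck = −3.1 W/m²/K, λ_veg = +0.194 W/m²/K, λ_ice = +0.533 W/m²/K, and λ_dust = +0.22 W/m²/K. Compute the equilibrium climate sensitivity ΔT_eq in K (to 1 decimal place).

2.9 K

Net feedback parameter λ = (−3.1) + (+0.194) + (+0.533) + (+0.22) = -2.153 W/m²/K.
ΔT = −F/λ = −6.24/(-2.153) = 2.9 K.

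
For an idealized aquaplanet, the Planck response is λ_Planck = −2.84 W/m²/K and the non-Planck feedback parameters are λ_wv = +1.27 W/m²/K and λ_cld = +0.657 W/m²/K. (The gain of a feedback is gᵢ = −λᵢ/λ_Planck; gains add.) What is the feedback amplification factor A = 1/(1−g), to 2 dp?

Convert to gains: g_wv = 1.27/2.84 = 0.4472; g_cld = 0.657/2.84 = 0.2313.
Total gain g = 0.6785.
A = 1/(1 − 0.6785) = 3.11.

3.11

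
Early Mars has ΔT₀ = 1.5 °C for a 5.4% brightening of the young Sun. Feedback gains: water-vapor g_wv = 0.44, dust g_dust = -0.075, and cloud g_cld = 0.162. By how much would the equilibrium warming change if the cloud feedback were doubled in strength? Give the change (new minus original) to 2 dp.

1.65 °C

Original: g = 0.527, ΔT = 1.5/(1−0.527) = 3.1712 °C.
With doubled cloud: g' = 0.689, ΔT' = 1.5/(1−0.689) = 4.8232 °C.
Change = 4.8232 − 3.1712 = 1.65 °C.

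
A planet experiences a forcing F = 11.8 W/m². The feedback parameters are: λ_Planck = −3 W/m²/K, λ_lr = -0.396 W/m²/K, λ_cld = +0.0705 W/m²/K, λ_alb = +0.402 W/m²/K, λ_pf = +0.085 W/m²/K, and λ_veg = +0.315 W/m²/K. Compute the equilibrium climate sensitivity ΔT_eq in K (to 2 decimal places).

Net feedback parameter λ = (−3) + (-0.396) + (+0.0705) + (+0.402) + (+0.085) + (+0.315) = -2.5235 W/m²/K.
ΔT = −F/λ = −11.8/(-2.5235) = 4.68 K.

4.68 K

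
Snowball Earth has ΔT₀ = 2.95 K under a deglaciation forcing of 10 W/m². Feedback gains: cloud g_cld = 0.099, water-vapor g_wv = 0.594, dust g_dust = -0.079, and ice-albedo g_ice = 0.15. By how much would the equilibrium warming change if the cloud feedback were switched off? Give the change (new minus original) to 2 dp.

-3.69 K

Original: g = 0.764, ΔT = 2.95/(1−0.764) = 12.5000 K.
Without cloud: g' = 0.665, ΔT' = 2.95/(1−0.665) = 8.8060 K.
Change = 8.8060 − 12.5000 = -3.69 K.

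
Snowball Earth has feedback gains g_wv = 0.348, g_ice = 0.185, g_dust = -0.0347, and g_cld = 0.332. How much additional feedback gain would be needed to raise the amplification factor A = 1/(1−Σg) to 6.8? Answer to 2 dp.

Current total gain = 0.8303.
Target gain for A = 6.8: g* = 1 − 1/6.8 = 0.8529.
Additional gain needed = 0.8529 − 0.8303 = 0.02.

0.02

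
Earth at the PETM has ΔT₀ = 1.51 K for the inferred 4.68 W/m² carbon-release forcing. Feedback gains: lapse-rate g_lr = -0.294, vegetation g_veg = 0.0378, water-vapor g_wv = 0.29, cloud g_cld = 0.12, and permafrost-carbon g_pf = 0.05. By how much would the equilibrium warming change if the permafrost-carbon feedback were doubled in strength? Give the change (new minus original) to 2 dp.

Original: g = 0.2038, ΔT = 1.51/(1−0.2038) = 1.8965 K.
With doubled permafrost-carbon: g' = 0.2538, ΔT' = 1.51/(1−0.2538) = 2.0236 K.
Change = 2.0236 − 1.8965 = 0.13 K.

0.13 K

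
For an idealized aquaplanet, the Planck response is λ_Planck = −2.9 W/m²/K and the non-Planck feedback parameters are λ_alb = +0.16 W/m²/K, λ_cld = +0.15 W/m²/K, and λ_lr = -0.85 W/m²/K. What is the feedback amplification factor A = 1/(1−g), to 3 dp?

Convert to gains: g_alb = 0.16/2.9 = 0.05517; g_cld = 0.15/2.9 = 0.05172; g_lr = -0.85/2.9 = -0.2931.
Total gain g = -0.18621.
A = 1/(1 + 0.18621) = 0.843.

0.843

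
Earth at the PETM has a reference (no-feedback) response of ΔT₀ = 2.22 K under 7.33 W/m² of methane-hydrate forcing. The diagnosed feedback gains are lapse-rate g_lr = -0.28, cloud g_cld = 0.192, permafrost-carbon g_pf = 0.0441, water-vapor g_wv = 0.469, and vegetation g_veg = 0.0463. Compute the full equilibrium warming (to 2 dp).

4.20 K

Total gain g = -0.28 + 0.192 + 0.0441 + 0.469 + 0.0463 = 0.4714.
Amplification A = 1/(1 − 0.4714) = 1.892.
ΔT = 2.22 × 1.892 = 4.20 K.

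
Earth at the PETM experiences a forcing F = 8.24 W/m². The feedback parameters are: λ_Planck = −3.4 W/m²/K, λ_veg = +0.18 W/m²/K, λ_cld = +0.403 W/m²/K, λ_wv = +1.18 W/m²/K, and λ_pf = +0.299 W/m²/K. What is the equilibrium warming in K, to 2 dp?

Net feedback parameter λ = (−3.4) + (+0.18) + (+0.403) + (+1.18) + (+0.299) = -1.338 W/m²/K.
ΔT = −F/λ = −8.24/(-1.338) = 6.16 K.

6.16 K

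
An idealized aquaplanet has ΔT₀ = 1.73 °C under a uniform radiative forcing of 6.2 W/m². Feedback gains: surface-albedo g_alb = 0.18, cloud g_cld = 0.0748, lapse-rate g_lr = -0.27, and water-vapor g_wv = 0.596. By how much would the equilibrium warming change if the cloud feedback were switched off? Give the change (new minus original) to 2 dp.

Original: g = 0.5808, ΔT = 1.73/(1−0.5808) = 4.1269 °C.
Without cloud: g' = 0.506, ΔT' = 1.73/(1−0.506) = 3.5020 °C.
Change = 3.5020 − 4.1269 = -0.62 °C.

-0.62 °C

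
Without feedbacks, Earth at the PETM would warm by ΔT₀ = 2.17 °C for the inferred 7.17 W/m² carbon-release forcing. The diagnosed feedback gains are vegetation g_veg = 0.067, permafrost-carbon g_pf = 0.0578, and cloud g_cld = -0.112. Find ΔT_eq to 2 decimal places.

2.20 °C

Total gain g = 0.067 + 0.0578 − 0.112 = 0.0128.
Amplification A = 1/(1 − 0.0128) = 1.013.
ΔT = 2.17 × 1.013 = 2.20 °C.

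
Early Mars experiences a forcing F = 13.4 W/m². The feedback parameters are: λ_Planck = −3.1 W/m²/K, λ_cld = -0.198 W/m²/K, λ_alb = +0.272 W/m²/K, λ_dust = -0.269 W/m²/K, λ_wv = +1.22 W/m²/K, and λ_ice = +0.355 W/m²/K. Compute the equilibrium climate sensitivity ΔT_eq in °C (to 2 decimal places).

7.79 °C

Net feedback parameter λ = (−3.1) + (-0.198) + (+0.272) + (-0.269) + (+1.22) + (+0.355) = -1.72 W/m²/K.
ΔT = −F/λ = −13.4/(-1.72) = 7.79 °C.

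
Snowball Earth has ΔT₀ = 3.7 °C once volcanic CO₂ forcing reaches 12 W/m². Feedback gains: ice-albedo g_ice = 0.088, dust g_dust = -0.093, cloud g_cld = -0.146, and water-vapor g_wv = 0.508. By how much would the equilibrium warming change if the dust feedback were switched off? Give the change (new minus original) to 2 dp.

Original: g = 0.357, ΔT = 3.7/(1−0.357) = 5.7543 °C.
Without dust: g' = 0.45, ΔT' = 3.7/(1−0.45) = 6.7273 °C.
Change = 6.7273 − 5.7543 = 0.97 °C.

0.97 °C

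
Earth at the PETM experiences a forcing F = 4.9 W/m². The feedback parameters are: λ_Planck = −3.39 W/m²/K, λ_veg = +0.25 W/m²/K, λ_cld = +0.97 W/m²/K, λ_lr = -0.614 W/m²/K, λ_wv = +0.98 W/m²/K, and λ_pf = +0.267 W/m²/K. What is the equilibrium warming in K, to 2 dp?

Net feedback parameter λ = (−3.39) + (+0.25) + (+0.97) + (-0.614) + (+0.98) + (+0.267) = -1.537 W/m²/K.
ΔT = −F/λ = −4.9/(-1.537) = 3.19 K.

3.19 K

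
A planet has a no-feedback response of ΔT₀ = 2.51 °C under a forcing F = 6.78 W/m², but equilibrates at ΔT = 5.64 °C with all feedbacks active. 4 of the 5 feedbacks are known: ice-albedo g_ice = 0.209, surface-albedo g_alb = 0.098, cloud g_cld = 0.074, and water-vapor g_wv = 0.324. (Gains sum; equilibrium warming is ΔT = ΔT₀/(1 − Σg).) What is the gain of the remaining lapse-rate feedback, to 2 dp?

Amplification A = ΔT/ΔT₀ = 5.64/2.51 = 2.247.
Total gain g = 1 − 1/A = 1 − 1/2.247 = 0.555.
Known gains sum to 0.209 + 0.098 + 0.074 + 0.324 = 0.705.
g_lr = 0.555 − 0.705 = -0.15.

-0.15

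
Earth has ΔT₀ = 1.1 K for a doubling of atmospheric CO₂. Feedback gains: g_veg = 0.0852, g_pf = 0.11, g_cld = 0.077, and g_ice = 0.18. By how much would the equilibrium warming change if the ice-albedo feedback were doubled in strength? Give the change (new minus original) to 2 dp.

0.98 K

Original: g = 0.4522, ΔT = 1.1/(1−0.4522) = 2.0080 K.
With doubled ice-albedo: g' = 0.6322, ΔT' = 1.1/(1−0.6322) = 2.9908 K.
Change = 2.9908 − 2.0080 = 0.98 K.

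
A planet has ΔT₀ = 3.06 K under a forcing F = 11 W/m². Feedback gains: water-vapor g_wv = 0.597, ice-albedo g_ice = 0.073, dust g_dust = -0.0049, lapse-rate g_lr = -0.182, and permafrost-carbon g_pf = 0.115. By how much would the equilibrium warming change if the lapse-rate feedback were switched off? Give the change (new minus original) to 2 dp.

Original: g = 0.5981, ΔT = 3.06/(1−0.5981) = 7.6138 K.
Without lapse-rate: g' = 0.7801, ΔT' = 3.06/(1−0.7801) = 13.9154 K.
Change = 13.9154 − 7.6138 = 6.30 K.

6.30 K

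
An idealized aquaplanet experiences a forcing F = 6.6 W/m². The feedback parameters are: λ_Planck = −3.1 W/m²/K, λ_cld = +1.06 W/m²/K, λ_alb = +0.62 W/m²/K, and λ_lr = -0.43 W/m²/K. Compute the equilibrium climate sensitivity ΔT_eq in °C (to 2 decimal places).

3.57 °C

Net feedback parameter λ = (−3.1) + (+1.06) + (+0.62) + (-0.43) = -1.85 W/m²/K.
ΔT = −F/λ = −6.6/(-1.85) = 3.57 °C.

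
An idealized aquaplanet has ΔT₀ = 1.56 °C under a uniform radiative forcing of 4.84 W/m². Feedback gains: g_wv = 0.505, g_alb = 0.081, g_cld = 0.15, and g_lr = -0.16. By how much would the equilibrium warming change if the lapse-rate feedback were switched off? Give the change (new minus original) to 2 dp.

2.23 °C

Original: g = 0.576, ΔT = 1.56/(1−0.576) = 3.6792 °C.
Without lapse-rate: g' = 0.736, ΔT' = 1.56/(1−0.736) = 5.9091 °C.
Change = 5.9091 − 3.6792 = 2.23 °C.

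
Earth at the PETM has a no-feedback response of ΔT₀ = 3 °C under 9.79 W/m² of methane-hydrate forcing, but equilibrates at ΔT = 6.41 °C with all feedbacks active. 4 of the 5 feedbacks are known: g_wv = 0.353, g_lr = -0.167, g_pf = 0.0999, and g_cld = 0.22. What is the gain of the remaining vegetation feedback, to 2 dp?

Amplification A = ΔT/ΔT₀ = 6.41/3 = 2.137.
Total gain g = 1 − 1/A = 1 − 1/2.137 = 0.5321.
Known gains sum to 0.353 − 0.167 + 0.0999 + 0.22 = 0.5059.
g_veg = 0.5321 − 0.5059 = 0.03.

0.03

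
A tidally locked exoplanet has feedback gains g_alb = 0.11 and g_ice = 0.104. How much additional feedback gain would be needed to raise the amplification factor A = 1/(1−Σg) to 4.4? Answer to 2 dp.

0.56

Current total gain = 0.214.
Target gain for A = 4.4: g* = 1 − 1/4.4 = 0.7727.
Additional gain needed = 0.7727 − 0.214 = 0.56.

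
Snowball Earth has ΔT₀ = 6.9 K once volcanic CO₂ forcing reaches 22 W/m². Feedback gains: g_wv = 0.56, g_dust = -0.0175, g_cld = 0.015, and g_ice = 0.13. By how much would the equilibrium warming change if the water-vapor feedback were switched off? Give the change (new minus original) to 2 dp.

Original: g = 0.6875, ΔT = 6.9/(1−0.6875) = 22.0800 K.
Without water-vapor: g' = 0.1275, ΔT' = 6.9/(1−0.1275) = 7.9083 K.
Change = 7.9083 − 22.0800 = -14.17 K.

-14.17 K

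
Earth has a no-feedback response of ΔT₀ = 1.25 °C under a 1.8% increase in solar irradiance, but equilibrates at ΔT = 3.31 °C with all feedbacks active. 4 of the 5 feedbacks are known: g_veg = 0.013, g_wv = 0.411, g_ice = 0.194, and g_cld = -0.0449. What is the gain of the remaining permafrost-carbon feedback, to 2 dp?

0.05

Amplification A = ΔT/ΔT₀ = 3.31/1.25 = 2.648.
Total gain g = 1 − 1/A = 1 − 1/2.648 = 0.6224.
Known gains sum to 0.013 + 0.411 + 0.194 − 0.0449 = 0.5731.
g_pf = 0.6224 − 0.5731 = 0.05.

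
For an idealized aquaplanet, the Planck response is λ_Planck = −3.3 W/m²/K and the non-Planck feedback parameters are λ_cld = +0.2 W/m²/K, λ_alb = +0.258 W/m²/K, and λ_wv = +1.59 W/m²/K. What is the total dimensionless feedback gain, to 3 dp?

0.621

Convert to gains: g_cld = 0.2/3.3 = 0.06061; g_alb = 0.258/3.3 = 0.07818; g_wv = 1.59/3.3 = 0.4818.
Total gain g = 0.62059.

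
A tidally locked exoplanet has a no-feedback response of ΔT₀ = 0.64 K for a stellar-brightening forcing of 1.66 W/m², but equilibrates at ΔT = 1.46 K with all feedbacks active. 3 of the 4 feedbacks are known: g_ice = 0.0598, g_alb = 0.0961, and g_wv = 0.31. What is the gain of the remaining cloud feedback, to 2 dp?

Amplification A = ΔT/ΔT₀ = 1.46/0.64 = 2.281.
Total gain g = 1 − 1/A = 1 − 1/2.281 = 0.5616.
Known gains sum to 0.0598 + 0.0961 + 0.31 = 0.4659.
g_cld = 0.5616 − 0.4659 = 0.10.

0.10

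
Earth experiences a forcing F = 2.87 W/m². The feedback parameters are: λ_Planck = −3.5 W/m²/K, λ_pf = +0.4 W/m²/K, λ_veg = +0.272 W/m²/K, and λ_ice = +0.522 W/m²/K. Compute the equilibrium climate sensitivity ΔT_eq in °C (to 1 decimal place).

Net feedback parameter λ = (−3.5) + (+0.4) + (+0.272) + (+0.522) = -2.306 W/m²/K.
ΔT = −F/λ = −2.87/(-2.306) = 1.2 °C.

1.2 °C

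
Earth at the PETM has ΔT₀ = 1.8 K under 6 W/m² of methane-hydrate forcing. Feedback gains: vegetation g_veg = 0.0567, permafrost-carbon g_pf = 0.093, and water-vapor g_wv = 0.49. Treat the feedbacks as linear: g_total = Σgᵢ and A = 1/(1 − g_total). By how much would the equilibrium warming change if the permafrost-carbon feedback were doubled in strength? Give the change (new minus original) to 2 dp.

Original: g = 0.6397, ΔT = 1.8/(1−0.6397) = 4.9958 K.
With doubled permafrost-carbon: g' = 0.7327, ΔT' = 1.8/(1−0.7327) = 6.7340 K.
Change = 6.7340 − 4.9958 = 1.74 K.

1.74 K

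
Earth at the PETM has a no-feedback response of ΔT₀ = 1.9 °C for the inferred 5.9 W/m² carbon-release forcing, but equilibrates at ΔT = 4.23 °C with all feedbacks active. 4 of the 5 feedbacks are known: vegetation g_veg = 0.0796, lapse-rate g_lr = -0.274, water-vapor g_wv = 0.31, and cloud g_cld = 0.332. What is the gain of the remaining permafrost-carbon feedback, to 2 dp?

Amplification A = ΔT/ΔT₀ = 4.23/1.9 = 2.226.
Total gain g = 1 − 1/A = 1 − 1/2.226 = 0.5508.
Known gains sum to 0.0796 − 0.274 + 0.31 + 0.332 = 0.4476.
g_pf = 0.5508 − 0.4476 = 0.10.

0.10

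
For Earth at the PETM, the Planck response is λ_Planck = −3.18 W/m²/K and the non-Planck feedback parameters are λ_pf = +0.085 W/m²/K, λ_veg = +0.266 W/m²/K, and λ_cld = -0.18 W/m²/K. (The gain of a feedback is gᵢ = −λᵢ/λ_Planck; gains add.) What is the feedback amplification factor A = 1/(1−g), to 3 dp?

1.057

Convert to gains: g_pf = 0.085/3.18 = 0.02673; g_veg = 0.266/3.18 = 0.08365; g_cld = -0.18/3.18 = -0.0566.
Total gain g = 0.05378.
A = 1/(1 − 0.05378) = 1.057.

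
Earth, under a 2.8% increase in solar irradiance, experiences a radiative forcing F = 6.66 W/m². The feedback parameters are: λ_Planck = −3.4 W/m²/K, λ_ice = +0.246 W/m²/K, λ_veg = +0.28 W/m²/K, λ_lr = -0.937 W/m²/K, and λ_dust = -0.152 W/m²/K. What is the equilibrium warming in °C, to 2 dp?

1.68 °C

Net feedback parameter λ = (−3.4) + (+0.246) + (+0.28) + (-0.937) + (-0.152) = -3.963 W/m²/K.
ΔT = −F/λ = −6.66/(-3.963) = 1.68 °C.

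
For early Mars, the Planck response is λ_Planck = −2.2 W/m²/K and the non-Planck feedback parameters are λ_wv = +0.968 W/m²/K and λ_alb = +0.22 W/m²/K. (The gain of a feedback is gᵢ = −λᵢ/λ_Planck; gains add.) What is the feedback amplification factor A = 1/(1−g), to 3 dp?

Convert to gains: g_wv = 0.968/2.2 = 0.44; g_alb = 0.22/2.2 = 0.1.
Total gain g = 0.54.
A = 1/(1 − 0.54) = 2.174.

2.174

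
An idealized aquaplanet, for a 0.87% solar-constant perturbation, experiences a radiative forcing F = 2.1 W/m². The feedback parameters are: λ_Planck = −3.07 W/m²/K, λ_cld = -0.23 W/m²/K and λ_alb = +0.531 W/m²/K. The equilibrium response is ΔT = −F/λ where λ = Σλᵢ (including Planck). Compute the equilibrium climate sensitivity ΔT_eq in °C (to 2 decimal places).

0.76 °C

Net feedback parameter λ = (−3.07) + (-0.23) + (+0.531) = -2.769 W/m²/K.
ΔT = −F/λ = −2.1/(-2.769) = 0.76 °C.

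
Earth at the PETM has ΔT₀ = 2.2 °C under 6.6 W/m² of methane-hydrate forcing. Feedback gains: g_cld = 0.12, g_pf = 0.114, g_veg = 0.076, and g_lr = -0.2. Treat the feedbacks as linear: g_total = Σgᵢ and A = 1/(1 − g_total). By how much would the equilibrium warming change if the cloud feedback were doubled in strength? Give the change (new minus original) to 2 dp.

0.39 °C

Original: g = 0.11, ΔT = 2.2/(1−0.11) = 2.4719 °C.
With doubled cloud: g' = 0.23, ΔT' = 2.2/(1−0.23) = 2.8571 °C.
Change = 2.8571 − 2.4719 = 0.39 °C.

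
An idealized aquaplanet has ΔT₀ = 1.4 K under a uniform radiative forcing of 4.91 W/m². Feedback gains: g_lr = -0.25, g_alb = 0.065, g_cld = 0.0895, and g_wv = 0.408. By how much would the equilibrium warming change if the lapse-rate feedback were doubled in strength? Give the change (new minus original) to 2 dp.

-0.54 K

Original: g = 0.3125, ΔT = 1.4/(1−0.3125) = 2.0364 K.
With doubled lapse-rate: g' = 0.0625, ΔT' = 1.4/(1−0.0625) = 1.4933 K.
Change = 1.4933 − 2.0364 = -0.54 K.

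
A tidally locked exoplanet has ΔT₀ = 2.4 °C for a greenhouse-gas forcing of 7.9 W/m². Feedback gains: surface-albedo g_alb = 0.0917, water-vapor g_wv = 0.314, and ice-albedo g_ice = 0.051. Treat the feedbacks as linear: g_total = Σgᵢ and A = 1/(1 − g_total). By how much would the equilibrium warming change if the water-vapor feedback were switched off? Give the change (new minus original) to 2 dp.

-1.62 °C

Original: g = 0.4567, ΔT = 2.4/(1−0.4567) = 4.4174 °C.
Without water-vapor: g' = 0.1427, ΔT' = 2.4/(1−0.1427) = 2.7995 °C.
Change = 2.7995 − 4.4174 = -1.62 °C.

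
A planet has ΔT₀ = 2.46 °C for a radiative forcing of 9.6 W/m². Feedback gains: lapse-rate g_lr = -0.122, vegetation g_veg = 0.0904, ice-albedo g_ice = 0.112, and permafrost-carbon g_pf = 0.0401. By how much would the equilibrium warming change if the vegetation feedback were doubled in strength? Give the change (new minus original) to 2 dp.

Original: g = 0.1205, ΔT = 2.46/(1−0.1205) = 2.7970 °C.
With doubled vegetation: g' = 0.2109, ΔT' = 2.46/(1−0.2109) = 3.1175 °C.
Change = 3.1175 − 2.7970 = 0.32 °C.

0.32 °C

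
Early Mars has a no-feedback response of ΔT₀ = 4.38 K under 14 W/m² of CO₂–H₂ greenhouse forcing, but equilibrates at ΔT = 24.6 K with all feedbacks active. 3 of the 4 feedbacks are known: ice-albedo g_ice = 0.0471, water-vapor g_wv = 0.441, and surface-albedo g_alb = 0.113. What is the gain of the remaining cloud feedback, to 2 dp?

Amplification A = ΔT/ΔT₀ = 24.6/4.38 = 5.616.
Total gain g = 1 − 1/A = 1 − 1/5.616 = 0.8219.
Known gains sum to 0.0471 + 0.441 + 0.113 = 0.6011.
g_cld = 0.8219 − 0.6011 = 0.22.

0.22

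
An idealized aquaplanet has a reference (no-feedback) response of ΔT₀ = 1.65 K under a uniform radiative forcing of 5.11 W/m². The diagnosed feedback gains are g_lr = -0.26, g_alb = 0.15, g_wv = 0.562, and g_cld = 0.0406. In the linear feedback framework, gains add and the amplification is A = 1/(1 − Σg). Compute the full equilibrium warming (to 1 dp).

3.3 K

Total gain g = -0.26 + 0.15 + 0.562 + 0.0406 = 0.4926.
Amplification A = 1/(1 − 0.4926) = 1.971.
ΔT = 1.65 × 1.971 = 3.3 K.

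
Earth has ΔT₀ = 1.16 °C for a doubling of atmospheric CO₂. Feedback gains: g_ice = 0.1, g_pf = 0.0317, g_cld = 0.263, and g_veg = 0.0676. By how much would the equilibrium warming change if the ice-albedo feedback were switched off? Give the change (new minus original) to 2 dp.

Original: g = 0.4623, ΔT = 1.16/(1−0.4623) = 2.1573 °C.
Without ice-albedo: g' = 0.3623, ΔT' = 1.16/(1−0.3623) = 1.8190 °C.
Change = 1.8190 − 2.1573 = -0.34 °C.

-0.34 °C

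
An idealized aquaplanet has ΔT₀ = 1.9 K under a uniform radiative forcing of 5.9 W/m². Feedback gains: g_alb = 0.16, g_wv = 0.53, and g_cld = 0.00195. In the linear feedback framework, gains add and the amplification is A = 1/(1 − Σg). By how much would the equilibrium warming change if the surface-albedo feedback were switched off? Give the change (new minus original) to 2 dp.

-2.11 K

Original: g = 0.69195, ΔT = 1.9/(1−0.69195) = 6.1678 K.
Without surface-albedo: g' = 0.53195, ΔT' = 1.9/(1−0.53195) = 4.0594 K.
Change = 4.0594 − 6.1678 = -2.11 K.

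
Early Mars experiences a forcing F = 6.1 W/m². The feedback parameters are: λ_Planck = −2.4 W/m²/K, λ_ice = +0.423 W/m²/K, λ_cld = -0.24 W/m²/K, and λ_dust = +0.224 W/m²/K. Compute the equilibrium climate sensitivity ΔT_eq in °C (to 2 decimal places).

Net feedback parameter λ = (−2.4) + (+0.423) + (-0.24) + (+0.224) = -1.993 W/m²/K.
ΔT = −F/λ = −6.1/(-1.993) = 3.06 °C.

3.06 °C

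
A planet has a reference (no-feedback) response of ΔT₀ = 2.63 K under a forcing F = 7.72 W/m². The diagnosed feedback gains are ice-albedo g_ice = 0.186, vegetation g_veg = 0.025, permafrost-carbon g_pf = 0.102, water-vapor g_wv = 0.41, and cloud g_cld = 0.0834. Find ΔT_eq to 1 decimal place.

13.6 K

Total gain g = 0.186 + 0.025 + 0.102 + 0.41 + 0.0834 = 0.8064.
Amplification A = 1/(1 − 0.8064) = 5.165.
ΔT = 2.63 × 5.165 = 13.6 K.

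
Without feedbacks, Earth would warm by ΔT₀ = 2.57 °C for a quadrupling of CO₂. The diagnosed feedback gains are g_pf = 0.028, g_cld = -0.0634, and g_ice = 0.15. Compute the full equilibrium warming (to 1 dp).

2.9 °C

Total gain g = 0.028 − 0.0634 + 0.15 = 0.1146.
Amplification A = 1/(1 − 0.1146) = 1.129.
ΔT = 2.57 × 1.129 = 2.9 °C.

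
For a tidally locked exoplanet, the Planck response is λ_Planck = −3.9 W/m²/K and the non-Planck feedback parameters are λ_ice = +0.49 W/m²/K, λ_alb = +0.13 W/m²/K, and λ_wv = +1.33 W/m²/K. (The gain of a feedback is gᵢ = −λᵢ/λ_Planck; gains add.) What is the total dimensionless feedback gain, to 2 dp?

0.50

Convert to gains: g_ice = 0.49/3.9 = 0.1256; g_alb = 0.13/3.9 = 0.03333; g_wv = 1.33/3.9 = 0.341.
Total gain g = 0.49993.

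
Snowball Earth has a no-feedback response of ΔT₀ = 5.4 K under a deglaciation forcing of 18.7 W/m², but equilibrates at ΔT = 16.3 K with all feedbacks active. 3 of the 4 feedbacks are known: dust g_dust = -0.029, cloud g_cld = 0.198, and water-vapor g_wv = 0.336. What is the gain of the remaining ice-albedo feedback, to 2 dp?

Amplification A = ΔT/ΔT₀ = 16.3/5.4 = 3.019.
Total gain g = 1 − 1/A = 1 − 1/3.019 = 0.6688.
Known gains sum to -0.029 + 0.198 + 0.336 = 0.505.
g_ice = 0.6688 − 0.505 = 0.16.

0.16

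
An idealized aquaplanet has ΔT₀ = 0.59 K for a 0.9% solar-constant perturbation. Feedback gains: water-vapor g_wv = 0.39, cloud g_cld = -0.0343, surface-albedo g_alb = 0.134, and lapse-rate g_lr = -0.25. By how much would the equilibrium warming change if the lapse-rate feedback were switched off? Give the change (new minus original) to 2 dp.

0.38 K

Original: g = 0.2397, ΔT = 0.59/(1−0.2397) = 0.7760 K.
Without lapse-rate: g' = 0.4897, ΔT' = 0.59/(1−0.4897) = 1.1562 K.
Change = 1.1562 − 0.7760 = 0.38 K.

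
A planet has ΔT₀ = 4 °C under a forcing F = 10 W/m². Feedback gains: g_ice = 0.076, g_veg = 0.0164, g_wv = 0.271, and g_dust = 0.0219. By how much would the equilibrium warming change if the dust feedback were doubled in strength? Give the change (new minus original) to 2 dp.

0.24 °C

Original: g = 0.3853, ΔT = 4/(1−0.3853) = 6.5072 °C.
With doubled dust: g' = 0.4072, ΔT' = 4/(1−0.4072) = 6.7476 °C.
Change = 6.7476 − 6.5072 = 0.24 °C.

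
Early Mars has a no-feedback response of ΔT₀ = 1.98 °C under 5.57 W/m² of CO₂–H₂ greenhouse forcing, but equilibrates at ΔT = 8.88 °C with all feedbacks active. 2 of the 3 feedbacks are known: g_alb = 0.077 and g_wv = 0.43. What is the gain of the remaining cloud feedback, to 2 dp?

0.27

Amplification A = ΔT/ΔT₀ = 8.88/1.98 = 4.485.
Total gain g = 1 − 1/A = 1 − 1/4.485 = 0.777.
Known gains sum to 0.077 + 0.43 = 0.507.
g_cld = 0.777 − 0.507 = 0.27.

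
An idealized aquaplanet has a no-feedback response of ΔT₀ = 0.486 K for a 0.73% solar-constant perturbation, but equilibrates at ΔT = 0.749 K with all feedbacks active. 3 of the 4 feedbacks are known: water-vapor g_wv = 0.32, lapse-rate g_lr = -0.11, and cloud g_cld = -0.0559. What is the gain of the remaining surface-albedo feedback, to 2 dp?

Amplification A = ΔT/ΔT₀ = 0.749/0.486 = 1.541.
Total gain g = 1 − 1/A = 1 − 1/1.541 = 0.3511.
Known gains sum to 0.32 − 0.11 − 0.0559 = 0.1541.
g_alb = 0.3511 − 0.1541 = 0.20.

0.20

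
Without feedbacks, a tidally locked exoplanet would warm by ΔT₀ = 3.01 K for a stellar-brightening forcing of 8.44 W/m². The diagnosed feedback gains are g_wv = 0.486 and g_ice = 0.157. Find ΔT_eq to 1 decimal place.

8.4 K

Total gain g = 0.486 + 0.157 = 0.643.
Amplification A = 1/(1 − 0.643) = 2.801.
ΔT = 3.01 × 2.801 = 8.4 K.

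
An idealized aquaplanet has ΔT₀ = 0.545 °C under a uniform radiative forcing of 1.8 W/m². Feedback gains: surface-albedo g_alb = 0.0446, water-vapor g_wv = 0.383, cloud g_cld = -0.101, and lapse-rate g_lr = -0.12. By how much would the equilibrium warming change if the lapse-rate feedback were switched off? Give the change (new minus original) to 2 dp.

Original: g = 0.2066, ΔT = 0.545/(1−0.2066) = 0.6869 °C.
Without lapse-rate: g' = 0.3266, ΔT' = 0.545/(1−0.3266) = 0.8093 °C.
Change = 0.8093 − 0.6869 = 0.12 °C.

0.12 °C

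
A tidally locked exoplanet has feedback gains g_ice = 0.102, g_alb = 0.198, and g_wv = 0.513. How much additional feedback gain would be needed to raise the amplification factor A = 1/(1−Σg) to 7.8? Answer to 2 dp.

Current total gain = 0.813.
Target gain for A = 7.8: g* = 1 − 1/7.8 = 0.8718.
Additional gain needed = 0.8718 − 0.813 = 0.06.

0.06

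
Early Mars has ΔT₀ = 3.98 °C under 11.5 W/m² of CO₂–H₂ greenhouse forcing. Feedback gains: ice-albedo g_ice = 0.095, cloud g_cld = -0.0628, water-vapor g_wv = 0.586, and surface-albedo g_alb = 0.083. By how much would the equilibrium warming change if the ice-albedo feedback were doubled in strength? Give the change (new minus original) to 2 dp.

6.21 °C

Original: g = 0.7012, ΔT = 3.98/(1−0.7012) = 13.3199 °C.
With doubled ice-albedo: g' = 0.7962, ΔT' = 3.98/(1−0.7962) = 19.5289 °C.
Change = 19.5289 − 13.3199 = 6.21 °C.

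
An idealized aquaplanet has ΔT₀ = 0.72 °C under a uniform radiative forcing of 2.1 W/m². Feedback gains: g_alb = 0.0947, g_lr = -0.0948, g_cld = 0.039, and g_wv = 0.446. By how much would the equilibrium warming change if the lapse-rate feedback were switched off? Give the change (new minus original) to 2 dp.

Original: g = 0.4849, ΔT = 0.72/(1−0.4849) = 1.3978 °C.
Without lapse-rate: g' = 0.5797, ΔT' = 0.72/(1−0.5797) = 1.7131 °C.
Change = 1.7131 − 1.3978 = 0.32 °C.

0.32 °C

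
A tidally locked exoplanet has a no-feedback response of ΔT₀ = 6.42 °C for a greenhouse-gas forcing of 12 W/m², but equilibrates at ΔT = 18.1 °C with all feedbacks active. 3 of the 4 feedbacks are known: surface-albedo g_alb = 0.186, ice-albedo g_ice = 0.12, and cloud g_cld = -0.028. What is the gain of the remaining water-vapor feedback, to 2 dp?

0.37

Amplification A = ΔT/ΔT₀ = 18.1/6.42 = 2.819.
Total gain g = 1 − 1/A = 1 − 1/2.819 = 0.6453.
Known gains sum to 0.186 + 0.12 − 0.028 = 0.278.
g_wv = 0.6453 − 0.278 = 0.37.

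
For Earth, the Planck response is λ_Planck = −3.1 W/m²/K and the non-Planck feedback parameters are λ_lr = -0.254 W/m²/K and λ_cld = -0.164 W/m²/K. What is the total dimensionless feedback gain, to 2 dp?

-0.13

Convert to gains: g_lr = -0.254/3.1 = -0.08194; g_cld = -0.164/3.1 = -0.0529.
Total gain g = -0.13484.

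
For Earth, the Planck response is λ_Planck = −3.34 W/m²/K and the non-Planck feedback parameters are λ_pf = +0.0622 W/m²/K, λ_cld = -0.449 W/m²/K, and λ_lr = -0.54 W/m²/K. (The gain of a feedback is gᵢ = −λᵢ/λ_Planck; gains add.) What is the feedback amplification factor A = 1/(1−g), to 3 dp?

Convert to gains: g_pf = 0.0622/3.34 = 0.01862; g_cld = -0.449/3.34 = -0.1344; g_lr = -0.54/3.34 = -0.1617.
Total gain g = -0.27748.
A = 1/(1 + 0.27748) = 0.783.

0.783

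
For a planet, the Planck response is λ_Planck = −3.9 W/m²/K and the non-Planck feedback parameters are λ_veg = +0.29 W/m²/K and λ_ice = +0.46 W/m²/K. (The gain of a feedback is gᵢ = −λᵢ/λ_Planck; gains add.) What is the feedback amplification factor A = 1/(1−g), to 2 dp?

Convert to gains: g_veg = 0.29/3.9 = 0.07436; g_ice = 0.46/3.9 = 0.1179.
Total gain g = 0.19226.
A = 1/(1 − 0.19226) = 1.24.

1.24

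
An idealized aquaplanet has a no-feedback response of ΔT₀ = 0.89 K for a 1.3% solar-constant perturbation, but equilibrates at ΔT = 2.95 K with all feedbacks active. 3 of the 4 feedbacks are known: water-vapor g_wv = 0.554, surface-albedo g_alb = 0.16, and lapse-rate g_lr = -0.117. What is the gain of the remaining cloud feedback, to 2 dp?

Amplification A = ΔT/ΔT₀ = 2.95/0.89 = 3.315.
Total gain g = 1 − 1/A = 1 − 1/3.315 = 0.6983.
Known gains sum to 0.554 + 0.16 − 0.117 = 0.597.
g_cld = 0.6983 − 0.597 = 0.10.

0.10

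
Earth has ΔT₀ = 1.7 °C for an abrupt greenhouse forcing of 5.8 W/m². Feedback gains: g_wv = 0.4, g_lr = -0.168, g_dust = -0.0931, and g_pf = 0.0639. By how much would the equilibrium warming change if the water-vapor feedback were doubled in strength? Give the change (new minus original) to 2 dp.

Original: g = 0.2028, ΔT = 1.7/(1−0.2028) = 2.1325 °C.
With doubled water-vapor: g' = 0.6028, ΔT' = 1.7/(1−0.6028) = 4.2800 °C.
Change = 4.2800 − 2.1325 = 2.15 °C.

2.15 °C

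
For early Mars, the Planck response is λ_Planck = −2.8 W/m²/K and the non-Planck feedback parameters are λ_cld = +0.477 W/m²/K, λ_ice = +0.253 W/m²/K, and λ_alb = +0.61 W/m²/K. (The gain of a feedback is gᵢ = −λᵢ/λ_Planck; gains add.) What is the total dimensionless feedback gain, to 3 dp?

Convert to gains: g_cld = 0.477/2.8 = 0.1704; g_ice = 0.253/2.8 = 0.09036; g_alb = 0.61/2.8 = 0.2179.
Total gain g = 0.47866.

0.479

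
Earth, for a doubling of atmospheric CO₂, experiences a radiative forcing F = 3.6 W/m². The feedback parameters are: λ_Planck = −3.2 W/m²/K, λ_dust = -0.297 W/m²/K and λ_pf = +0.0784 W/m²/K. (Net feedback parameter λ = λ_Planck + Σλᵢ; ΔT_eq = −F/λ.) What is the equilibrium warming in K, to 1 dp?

Net feedback parameter λ = (−3.2) + (-0.297) + (+0.0784) = -3.4186 W/m²/K.
ΔT = −F/λ = −3.6/(-3.4186) = 1.1 K.

1.1 K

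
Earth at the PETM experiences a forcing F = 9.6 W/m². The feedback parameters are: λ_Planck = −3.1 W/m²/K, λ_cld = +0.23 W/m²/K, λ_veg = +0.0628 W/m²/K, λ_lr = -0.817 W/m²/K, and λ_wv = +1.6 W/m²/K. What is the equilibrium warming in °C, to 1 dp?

4.7 °C

Net feedback parameter λ = (−3.1) + (+0.23) + (+0.0628) + (-0.817) + (+1.6) = -2.0242 W/m²/K.
ΔT = −F/λ = −9.6/(-2.0242) = 4.7 °C.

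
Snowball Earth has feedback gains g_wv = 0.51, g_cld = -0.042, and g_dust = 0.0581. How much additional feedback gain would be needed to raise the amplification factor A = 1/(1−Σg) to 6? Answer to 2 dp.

Current total gain = 0.5261.
Target gain for A = 6: g* = 1 − 1/6 = 0.8333.
Additional gain needed = 0.8333 − 0.5261 = 0.31.

0.31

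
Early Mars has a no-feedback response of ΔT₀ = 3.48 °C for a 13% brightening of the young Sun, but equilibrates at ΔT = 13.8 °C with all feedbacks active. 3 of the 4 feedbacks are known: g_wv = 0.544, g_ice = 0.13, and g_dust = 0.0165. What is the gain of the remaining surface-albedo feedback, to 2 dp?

0.06

Amplification A = ΔT/ΔT₀ = 13.8/3.48 = 3.966.
Total gain g = 1 − 1/A = 1 − 1/3.966 = 0.7479.
Known gains sum to 0.544 + 0.13 + 0.0165 = 0.6905.
g_alb = 0.7479 − 0.6905 = 0.06.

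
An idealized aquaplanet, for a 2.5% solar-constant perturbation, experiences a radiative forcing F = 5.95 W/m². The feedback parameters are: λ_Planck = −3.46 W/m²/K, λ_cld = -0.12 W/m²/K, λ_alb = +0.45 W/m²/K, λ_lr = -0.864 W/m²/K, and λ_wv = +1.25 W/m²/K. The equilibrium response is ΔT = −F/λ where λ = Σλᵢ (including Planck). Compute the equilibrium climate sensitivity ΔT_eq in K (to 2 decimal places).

2.17 K

Net feedback parameter λ = (−3.46) + (-0.12) + (+0.45) + (-0.864) + (+1.25) = -2.744 W/m²/K.
ΔT = −F/λ = −5.95/(-2.744) = 2.17 K.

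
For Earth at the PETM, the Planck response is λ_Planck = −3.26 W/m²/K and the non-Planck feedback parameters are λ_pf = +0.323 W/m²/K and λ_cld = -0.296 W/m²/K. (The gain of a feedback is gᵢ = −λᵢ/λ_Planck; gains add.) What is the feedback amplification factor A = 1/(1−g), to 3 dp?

1.008

Convert to gains: g_pf = 0.323/3.26 = 0.09908; g_cld = -0.296/3.26 = -0.0908.
Total gain g = 0.00828.
A = 1/(1 − 0.00828) = 1.008.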